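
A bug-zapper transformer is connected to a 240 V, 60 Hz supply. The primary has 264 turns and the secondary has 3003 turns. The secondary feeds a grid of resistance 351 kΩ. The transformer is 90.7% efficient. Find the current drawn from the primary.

I_p ≈ 0.0975 A

V_s = 240 × 3003/264 = 2730.0 V.
I_s = V_s/R = 2730.0/351000 = 0.0077778 A.
P_out = V_s I_s = 2730.0 × 0.0077778 = 21.233 W.
P_in = P_out/η = 21.233/0.907 = 23.411 W.
I_p = P_in/V_p = 23.411/240 = 0.0975 A.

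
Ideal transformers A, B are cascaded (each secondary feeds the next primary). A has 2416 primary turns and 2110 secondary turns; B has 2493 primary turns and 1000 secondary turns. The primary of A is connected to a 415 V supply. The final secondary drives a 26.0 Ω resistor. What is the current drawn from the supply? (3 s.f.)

I_supply ≈ 1.96 A

Secondary of A: V = 415.00 × 2110/2416 = 362.44 V.
Secondary of B: V = 362.44 × 1000/2493 = 145.38 V.
I_load = 145.38/26.0 = 5.5916 A, so P_out = 145.38 × 5.5916 = 812.92 W.
All ideal ⇒ P_in = P_out, so I_supply = 812.92/415 = 1.96 A.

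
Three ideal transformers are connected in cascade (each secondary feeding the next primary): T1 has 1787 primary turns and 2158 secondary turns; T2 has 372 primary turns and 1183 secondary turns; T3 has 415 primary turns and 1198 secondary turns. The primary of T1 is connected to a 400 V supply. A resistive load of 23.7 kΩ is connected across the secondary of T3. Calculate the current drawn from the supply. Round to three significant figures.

I_supply ≈ 2.07 A

Secondary of T1: V = 400.00 × 2158/1787 = 483.04 V.
Secondary of T2: V = 483.04 × 1183/372 = 1536.1 V.
Secondary of T3: V = 1536.1 × 1198/415 = 4434.4 V.
I_load = 4434.4/23700 = 0.18711 A, so P_out = 4434.4 × 0.18711 = 829.71 W.
All ideal ⇒ P_in = P_out, so I_supply = 829.71/400 = 2.07 A.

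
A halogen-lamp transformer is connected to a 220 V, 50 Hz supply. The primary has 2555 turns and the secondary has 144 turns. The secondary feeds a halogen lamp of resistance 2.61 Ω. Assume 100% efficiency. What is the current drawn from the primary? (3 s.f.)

I_p ≈ 0.268 A

V_s = V_p × N_s/N_p = 220 × 144/2555 = 12.399 V.
I_s = V_s/R = 12.399/2.61 = 4.7507 A.
For an ideal transformer I_p N_p = I_s N_s, so I_p = 4.7507 × 144/2555 = 0.268 A.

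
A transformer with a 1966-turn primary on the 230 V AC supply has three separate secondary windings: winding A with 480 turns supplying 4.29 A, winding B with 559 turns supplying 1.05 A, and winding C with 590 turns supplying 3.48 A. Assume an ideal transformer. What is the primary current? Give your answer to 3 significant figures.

V_A = 230 × 480/1966 = 56.155 V; V_B = 230 × 559/1966 = 65.397 V; V_C = 230 × 590/1966 = 69.023 V.
P_out = V_A I_A + V_B I_B + V_C I_C = 56.155×4.29 + 65.397×1.05 + 69.023×3.48 = 240.90 + 68.667 + 240.20 = 549.77 W.
Ideal ⇒ P_in = P_out, so I_p = P_out/V_p = 549.77/230 = 2.39 A.

I_p ≈ 2.39 A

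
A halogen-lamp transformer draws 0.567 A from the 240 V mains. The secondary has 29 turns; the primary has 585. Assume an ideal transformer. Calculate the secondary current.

I_s ≈ 11.4 A

I_s/I_p = N_p/N_s, so I_s = 0.567 × 585/29 = 11.4 A.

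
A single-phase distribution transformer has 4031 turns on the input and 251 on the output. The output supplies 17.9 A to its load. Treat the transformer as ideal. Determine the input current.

I_in ≈ 1.11 A

For an ideal transformer I_in/I_out = N_out/N_in, so I_in = 17.9 × 251/4031 = 1.11 A.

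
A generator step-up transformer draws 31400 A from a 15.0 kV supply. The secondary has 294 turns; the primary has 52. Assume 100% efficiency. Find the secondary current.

I_s/I_p = N_p/N_s, so I_s = 31400 × 52/294 = 5550 A.

I_s ≈ 5550 A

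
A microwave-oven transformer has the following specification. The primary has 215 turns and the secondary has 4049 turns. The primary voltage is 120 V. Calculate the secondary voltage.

V_s ≈ 2260 V

V_s/V_p = N_s/N_p, so V_s = 120 × 4049/215 = 2260 V.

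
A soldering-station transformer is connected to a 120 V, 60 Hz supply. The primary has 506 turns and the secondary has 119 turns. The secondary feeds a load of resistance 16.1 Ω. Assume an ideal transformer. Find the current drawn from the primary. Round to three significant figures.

V_s = V_p × N_s/N_p = 120 × 119/506 = 28.221 V.
I_s = V_s/R = 28.221/16.1 = 1.7529 A.
For an ideal transformer I_p N_p = I_s N_s, so I_p = 1.7529 × 119/506 = 0.412 A.

I_p ≈ 0.412 A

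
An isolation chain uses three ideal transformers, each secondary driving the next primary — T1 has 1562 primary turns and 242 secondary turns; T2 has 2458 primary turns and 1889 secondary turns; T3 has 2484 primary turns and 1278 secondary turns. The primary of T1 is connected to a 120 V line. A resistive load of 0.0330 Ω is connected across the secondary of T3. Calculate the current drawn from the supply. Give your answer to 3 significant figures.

I_supply ≈ 13.6 A

Secondary of T1: V = 120.00 × 242/1562 = 18.592 V.
Secondary of T2: V = 18.592 × 1889/2458 = 14.288 V.
Secondary of T3: V = 14.288 × 1278/2484 = 7.3510 V.
I_load = 7.3510/0.0330 = 222.76 A, so P_out = 7.3510 × 222.76 = 1637.5 W.
All ideal ⇒ P_in = P_out, so I_supply = 1637.5/120 = 13.6 A.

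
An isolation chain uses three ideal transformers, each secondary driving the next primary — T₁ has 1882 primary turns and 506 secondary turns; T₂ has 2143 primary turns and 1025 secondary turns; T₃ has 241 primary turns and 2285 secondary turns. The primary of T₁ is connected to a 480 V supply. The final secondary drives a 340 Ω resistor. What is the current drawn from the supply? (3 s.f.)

I_supply ≈ 2.10 A

After T₁: V = 480.00 × 506/1882 = 129.05 V.
After T₂: V = 129.05 × 1025/2143 = 61.727 V.
After T₃: V = 61.727 × 2285/241 = 585.25 V.
I_load = 585.25/340 = 1.7213 A, so P_out = 585.25 × 1.7213 = 1007.4 W.
All ideal ⇒ P_in = P_out, so I_supply = 1007.4/480 = 2.10 A.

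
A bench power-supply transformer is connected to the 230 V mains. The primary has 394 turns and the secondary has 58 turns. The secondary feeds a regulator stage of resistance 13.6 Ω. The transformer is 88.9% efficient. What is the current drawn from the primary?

I_p ≈ 0.412 A

V_s = 230 × 58/394 = 33.858 V.
I_s = V_s/R = 33.858/13.6 = 2.4895 A.
P_out = V_s I_s = 33.858 × 2.4895 = 84.291 W.
P_in = P_out/η = 84.291/0.889 = 94.815 W.
I_p = P_in/V_p = 94.815/230 = 0.412 A.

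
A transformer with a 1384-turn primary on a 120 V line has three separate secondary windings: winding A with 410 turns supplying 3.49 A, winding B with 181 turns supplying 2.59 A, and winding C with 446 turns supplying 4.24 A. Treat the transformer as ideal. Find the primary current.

I_p ≈ 2.74 A

V_A = 120 × 410/1384 = 35.549 V; V_B = 120 × 181/1384 = 15.694 V; V_C = 120 × 446/1384 = 38.671 V.
P_out = V_A I_A + V_B I_B + V_C I_C = 35.549×3.49 + 15.694×2.59 + 38.671×4.24 = 124.07 + 40.647 + 163.96 = 328.68 W.
Ideal ⇒ P_in = P_out, so I_p = P_out/V_p = 328.68/120 = 2.74 A.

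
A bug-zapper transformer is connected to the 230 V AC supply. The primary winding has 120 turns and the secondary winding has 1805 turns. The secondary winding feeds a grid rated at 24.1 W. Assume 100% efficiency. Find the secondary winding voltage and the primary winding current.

V_s ≈ 3460 V, I_p ≈ 0.105 A

V_s = V_p × N_s/N_p = 230 × 1805/120 = 3459.6 V.
I_s = P/V_s = 24.1/3459.6 = 0.0069662 A.
I_p = I_s × N_s/N_p = 0.0069662 × 1805/120 = 0.105 A.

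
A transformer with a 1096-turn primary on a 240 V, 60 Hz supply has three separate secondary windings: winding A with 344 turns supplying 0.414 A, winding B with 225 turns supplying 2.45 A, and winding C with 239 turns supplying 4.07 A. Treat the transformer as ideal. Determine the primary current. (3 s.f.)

I_p ≈ 1.52 A

V_A = 240 × 344/1096 = 75.328 V; V_B = 240 × 225/1096 = 49.270 V; V_C = 240 × 239/1096 = 52.336 V.
P_out = V_A I_A + V_B I_B + V_C I_C = 75.328×0.414 + 49.270×2.45 + 52.336×4.07 = 31.186 + 120.71 + 213.01 = 364.90 W.
Ideal ⇒ P_in = P_out, so I_p = P_out/V_p = 364.90/240 = 1.52 A.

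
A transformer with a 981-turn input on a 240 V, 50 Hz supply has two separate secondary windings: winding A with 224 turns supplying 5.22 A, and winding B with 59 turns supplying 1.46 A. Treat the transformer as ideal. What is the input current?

V_A = 240 × 224/981 = 54.801 V; V_B = 240 × 59/981 = 14.434 V.
P_out = V_A I_A + V_B I_B = 54.801×5.22 + 14.434×1.46 = 286.06 + 21.074 = 307.14 W.
Ideal ⇒ P_in = P_out, so I_in = P_out/V_in = 307.14/240 = 1.28 A.

I_in ≈ 1.28 A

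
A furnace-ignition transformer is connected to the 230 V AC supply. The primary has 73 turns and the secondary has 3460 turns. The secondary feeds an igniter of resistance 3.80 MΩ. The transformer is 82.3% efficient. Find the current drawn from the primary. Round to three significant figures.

I_p ≈ 0.165 A

V_s = 230 × 3460/73 = 10901 V.
I_s = V_s/R = 10901/(3.80×10^6) = 0.0028688 A.
P_out = V_s I_s = 10901 × 0.0028688 = 31.274 W.
P_in = P_out/η = 31.274/0.823 = 38.000 W.
I_p = P_in/V_p = 38.000/230 = 0.165 A.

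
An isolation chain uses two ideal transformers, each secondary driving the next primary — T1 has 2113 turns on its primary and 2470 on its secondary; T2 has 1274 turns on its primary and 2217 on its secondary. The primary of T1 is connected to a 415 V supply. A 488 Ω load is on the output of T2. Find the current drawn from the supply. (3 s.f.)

I_supply ≈ 3.52 A

Secondary of T1: V = 415.00 × 2470/2113 = 485.12 V.
Secondary of T2: V = 485.12 × 2217/1274 = 844.19 V.
I_load = 844.19/488 = 1.7299 A, so P_out = 844.19 × 1.7299 = 1460.4 W.
All ideal ⇒ P_in = P_out, so I_supply = 1460.4/415 = 3.52 A.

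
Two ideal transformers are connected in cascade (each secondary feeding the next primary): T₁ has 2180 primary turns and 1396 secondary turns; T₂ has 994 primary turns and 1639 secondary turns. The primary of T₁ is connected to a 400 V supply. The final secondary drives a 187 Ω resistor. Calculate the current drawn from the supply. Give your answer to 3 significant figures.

Secondary of T₁: V = 400.00 × 1396/2180 = 256.15 V.
Secondary of T₂: V = 256.15 × 1639/994 = 422.36 V.
I_load = 422.36/187 = 2.2586 A, so P_out = 422.36 × 2.2586 = 953.94 W.
All ideal ⇒ P_in = P_out, so I_supply = 953.94/400 = 2.38 A.

I_supply ≈ 2.38 A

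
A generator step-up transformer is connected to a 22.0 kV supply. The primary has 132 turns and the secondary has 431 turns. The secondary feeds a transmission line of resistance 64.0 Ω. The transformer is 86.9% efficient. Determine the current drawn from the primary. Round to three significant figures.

V_s = 22000 × 431/132 = 71833 V.
I_s = V_s/R = 71833/64.0 = 1122.4 A.
P_out = V_s I_s = 71833 × 1122.4 = 8.0625×10^7 W.
P_in = P_out/η = 8.0625×10^7/0.869 = 9.2780×10^7 W.
I_p = P_in/V_p = 9.2780×10^7/22000 = 4220 A.

I_p ≈ 4220 A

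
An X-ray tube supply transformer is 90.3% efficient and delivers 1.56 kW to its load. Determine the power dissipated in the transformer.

P_loss ≈ 168 W

P_in = P_out/η = 1560/0.903 = 1727.57 W.
P_loss = P_in − P_out = 1727.57 − 1560 = 168 W.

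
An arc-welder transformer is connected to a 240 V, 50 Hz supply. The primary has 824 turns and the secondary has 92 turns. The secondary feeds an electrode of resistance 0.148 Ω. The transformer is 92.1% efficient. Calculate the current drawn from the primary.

I_p ≈ 21.9 A

V_s = 240 × 92/824 = 26.796 V.
I_s = V_s/R = 26.796/0.148 = 181.05 A.
P_out = V_s I_s = 26.796 × 181.05 = 4851.6 W.
P_in = P_out/η = 4851.6/0.921 = 5267.7 W.
I_p = P_in/V_p = 5267.7/240 = 21.9 A.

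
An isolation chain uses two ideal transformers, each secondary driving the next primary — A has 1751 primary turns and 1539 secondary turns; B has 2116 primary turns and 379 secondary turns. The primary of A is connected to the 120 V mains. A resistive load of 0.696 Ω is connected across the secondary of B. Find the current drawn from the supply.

Secondary of A: V = 120.00 × 1539/1751 = 105.47 V.
Secondary of B: V = 105.47 × 379/2116 = 18.891 V.
I_load = 18.891/0.696 = 27.142 A, so P_out = 18.891 × 27.142 = 512.75 W.
All ideal ⇒ P_in = P_out, so I_supply = 512.75/120 = 4.27 A.

I_supply ≈ 4.27 A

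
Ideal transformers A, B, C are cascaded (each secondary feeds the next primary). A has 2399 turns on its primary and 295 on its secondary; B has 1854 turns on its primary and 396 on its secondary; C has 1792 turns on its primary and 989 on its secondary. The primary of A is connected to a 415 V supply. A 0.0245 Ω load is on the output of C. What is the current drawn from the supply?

I_supply ≈ 3.56 A

After A: V = 415.00 × 295/2399 = 51.032 V.
After B: V = 51.032 × 396/1854 = 10.900 V.
After C: V = 10.900 × 989/1792 = 6.0157 V.
I_load = 6.0157/0.0245 = 245.54 A, so P_out = 6.0157 × 245.54 = 1477.1 W.
All ideal ⇒ P_in = P_out, so I_supply = 1477.1/415 = 3.56 A.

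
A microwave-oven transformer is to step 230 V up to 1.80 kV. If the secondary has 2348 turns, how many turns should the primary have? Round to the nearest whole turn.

N_p/N_s = V_p/V_s, so N_p = 2348 × 230/1800 = 300.0 ≈ 300 turns.

N_p = 300 turns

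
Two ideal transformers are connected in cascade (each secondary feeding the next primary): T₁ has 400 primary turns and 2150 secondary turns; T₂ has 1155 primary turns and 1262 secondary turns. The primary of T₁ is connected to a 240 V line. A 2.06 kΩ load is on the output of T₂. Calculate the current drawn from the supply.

Secondary of T₁: V = 240.00 × 2150/400 = 1290.0 V.
Secondary of T₂: V = 1290.0 × 1262/1155 = 1409.5 V.
I_load = 1409.5/2060 = 0.68423 A, so P_out = 1409.5 × 0.68423 = 964.42 W.
All ideal ⇒ P_in = P_out, so I_supply = 964.42/240 = 4.02 A.

I_supply ≈ 4.02 A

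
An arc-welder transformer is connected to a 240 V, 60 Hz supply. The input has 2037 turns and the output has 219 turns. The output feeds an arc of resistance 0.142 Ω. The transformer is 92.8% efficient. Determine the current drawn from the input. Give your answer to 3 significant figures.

V_out = 240 × 219/2037 = 25.803 V.
I_out = V_out/R = 25.803/0.142 = 181.71 A.
P_out = V_out I_out = 25.803 × 181.71 = 4688.6 W.
P_in = P_out/η = 4688.6/0.928 = 5052.3 W.
I_in = P_in/V_in = 5052.3/240 = 21.1 A.

I_in ≈ 21.1 A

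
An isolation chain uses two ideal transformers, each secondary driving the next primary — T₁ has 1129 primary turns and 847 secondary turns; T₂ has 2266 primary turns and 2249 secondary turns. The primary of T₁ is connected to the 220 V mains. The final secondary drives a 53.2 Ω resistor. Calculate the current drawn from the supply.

I_supply ≈ 2.29 A

Secondary of T₁: V = 220.00 × 847/1129 = 165.05 V.
Secondary of T₂: V = 165.05 × 2249/2266 = 163.81 V.
I_load = 163.81/53.2 = 3.0791 A, so P_out = 163.81 × 3.0791 = 504.40 W.
All ideal ⇒ P_in = P_out, so I_supply = 504.40/220 = 2.29 A.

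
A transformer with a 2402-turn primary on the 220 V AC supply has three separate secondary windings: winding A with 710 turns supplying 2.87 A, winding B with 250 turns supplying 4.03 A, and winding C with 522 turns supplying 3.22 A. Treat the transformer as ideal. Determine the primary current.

I_p ≈ 1.97 A

V_A = 220 × 710/2402 = 65.029 V; V_B = 220 × 250/2402 = 22.898 V; V_C = 220 × 522/2402 = 47.810 V.
P_out = V_A I_A + V_B I_B + V_C I_C = 65.029×2.87 + 22.898×4.03 + 47.810×3.22 = 186.63 + 92.277 + 153.95 = 432.86 W.
Ideal ⇒ P_in = P_out, so I_p = P_out/V_p = 432.86/220 = 1.97 A.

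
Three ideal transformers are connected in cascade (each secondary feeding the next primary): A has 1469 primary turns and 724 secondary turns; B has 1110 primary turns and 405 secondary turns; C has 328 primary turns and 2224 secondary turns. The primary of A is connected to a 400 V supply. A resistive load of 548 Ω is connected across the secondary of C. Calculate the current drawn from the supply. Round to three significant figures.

Secondary of A: V = 400.00 × 724/1469 = 197.14 V.
Secondary of B: V = 197.14 × 405/1110 = 71.930 V.
Secondary of C: V = 71.930 × 2224/328 = 487.72 V.
I_load = 487.72/548 = 0.89000 A, so P_out = 487.72 × 0.89000 = 434.07 W.
All ideal ⇒ P_in = P_out, so I_supply = 434.07/400 = 1.09 A.

I_supply ≈ 1.09 A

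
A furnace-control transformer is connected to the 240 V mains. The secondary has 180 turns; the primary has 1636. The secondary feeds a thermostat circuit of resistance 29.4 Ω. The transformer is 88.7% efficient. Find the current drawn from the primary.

I_p ≈ 0.111 A

V_s = 240 × 180/1636 = 26.406 V.
I_s = V_s/R = 26.406/29.4 = 0.89816 A.
P_out = V_s I_s = 26.406 × 0.89816 = 23.717 W.
P_in = P_out/η = 23.717/0.887 = 26.738 W.
I_p = P_in/V_p = 26.738/240 = 0.111 A.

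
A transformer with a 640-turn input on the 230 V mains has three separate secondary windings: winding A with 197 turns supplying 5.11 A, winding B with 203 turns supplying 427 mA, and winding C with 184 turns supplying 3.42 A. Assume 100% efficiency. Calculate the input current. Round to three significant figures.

I_in ≈ 2.69 A

V_A = 230 × 197/640 = 70.797 V; V_B = 230 × 203/640 = 72.953 V; V_C = 230 × 184/640 = 66.125 V.
P_out = V_A I_A + V_B I_B + V_C I_C = 70.797×5.11 + 72.953×0.427 + 66.125×3.42 = 361.77 + 31.151 + 226.15 = 619.07 W.
Ideal ⇒ P_in = P_out, so I_in = P_out/V_in = 619.07/230 = 2.69 A.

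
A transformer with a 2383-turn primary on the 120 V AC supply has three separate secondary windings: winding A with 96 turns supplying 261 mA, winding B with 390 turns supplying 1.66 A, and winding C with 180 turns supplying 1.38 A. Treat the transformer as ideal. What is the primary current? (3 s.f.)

V_A = 120 × 96/2383 = 4.8342 V; V_B = 120 × 390/2383 = 19.639 V; V_C = 120 × 180/2383 = 9.0642 V.
P_out = V_A I_A + V_B I_B + V_C I_C = 4.8342×0.261 + 19.639×1.66 + 9.0642×1.38 = 1.2617 + 32.601 + 12.509 = 46.371 W.
Ideal ⇒ P_in = P_out, so I_p = P_out/V_p = 46.371/120 = 0.386 A.

I_p ≈ 0.386 A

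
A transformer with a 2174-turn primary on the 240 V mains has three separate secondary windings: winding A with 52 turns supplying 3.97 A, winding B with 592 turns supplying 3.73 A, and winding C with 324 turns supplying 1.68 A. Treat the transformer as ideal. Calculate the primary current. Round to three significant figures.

V_A = 240 × 52/2174 = 5.7406 V; V_B = 240 × 592/2174 = 65.354 V; V_C = 240 × 324/2174 = 35.768 V.
P_out = V_A I_A + V_B I_B + V_C I_C = 5.7406×3.97 + 65.354×3.73 + 35.768×1.68 = 22.790 + 243.77 + 60.091 = 326.65 W.
Ideal ⇒ P_in = P_out, so I_p = P_out/V_p = 326.65/240 = 1.36 A.

I_p ≈ 1.36 A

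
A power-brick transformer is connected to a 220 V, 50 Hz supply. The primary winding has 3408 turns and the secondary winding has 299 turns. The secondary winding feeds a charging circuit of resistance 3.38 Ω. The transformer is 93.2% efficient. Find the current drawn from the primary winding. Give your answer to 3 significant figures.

V_s = 220 × 299/3408 = 19.302 V.
I_s = V_s/R = 19.302/3.38 = 5.7105 A.
P_out = V_s I_s = 19.302 × 5.7105 = 110.22 W.
P_in = P_out/η = 110.22/0.932 = 118.26 W.
I_p = P_in/V_p = 118.26/220 = 0.538 A.

I_p ≈ 0.538 A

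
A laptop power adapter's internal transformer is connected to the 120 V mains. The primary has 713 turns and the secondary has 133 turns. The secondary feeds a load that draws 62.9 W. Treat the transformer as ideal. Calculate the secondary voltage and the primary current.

V_s = V_p × N_s/N_p = 120 × 133/713 = 22.384 V.
I_s = P/V_s = 62.9/22.384 = 2.8100 A.
I_p = I_s × N_s/N_p = 2.8100 × 133/713 = 0.524 A.

V_s ≈ 22.4 V, I_p ≈ 0.524 A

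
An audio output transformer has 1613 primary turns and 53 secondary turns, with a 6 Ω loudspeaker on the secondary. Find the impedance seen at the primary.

Z_p ≈ 5560 Ω

Z_p = (N_p/N_s)² × Z_s = (1613/53)² × 6 = 5560 Ω.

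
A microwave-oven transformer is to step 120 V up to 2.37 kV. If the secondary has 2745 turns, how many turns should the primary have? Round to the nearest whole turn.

N_p = 139 turns

N_p/N_s = V_p/V_s, so N_p = 2745 × 120/2370 = 139.0 ≈ 139 turns.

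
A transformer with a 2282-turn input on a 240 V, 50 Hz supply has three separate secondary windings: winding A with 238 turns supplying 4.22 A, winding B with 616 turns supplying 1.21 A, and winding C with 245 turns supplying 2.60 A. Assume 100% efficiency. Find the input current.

I_in ≈ 1.05 A

V_A = 240 × 238/2282 = 25.031 V; V_B = 240 × 616/2282 = 64.785 V; V_C = 240 × 245/2282 = 25.767 V.
P_out = V_A I_A + V_B I_B + V_C I_C = 25.031×4.22 + 64.785×1.21 + 25.767×2.60 = 105.63 + 78.390 + 66.994 = 251.01 W.
Ideal ⇒ P_in = P_out, so I_in = P_out/V_in = 251.01/240 = 1.05 A.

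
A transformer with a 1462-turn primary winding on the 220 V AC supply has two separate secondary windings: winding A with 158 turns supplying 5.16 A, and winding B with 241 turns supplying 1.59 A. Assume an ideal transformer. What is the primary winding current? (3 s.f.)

I_p ≈ 0.820 A

V_A = 220 × 158/1462 = 23.776 V; V_B = 220 × 241/1462 = 36.265 V.
P_out = V_A I_A + V_B I_B = 23.776×5.16 + 36.265×1.59 = 122.68 + 57.662 = 180.34 W.
Ideal ⇒ P_in = P_out, so I_p = P_out/V_p = 180.34/220 = 0.820 A.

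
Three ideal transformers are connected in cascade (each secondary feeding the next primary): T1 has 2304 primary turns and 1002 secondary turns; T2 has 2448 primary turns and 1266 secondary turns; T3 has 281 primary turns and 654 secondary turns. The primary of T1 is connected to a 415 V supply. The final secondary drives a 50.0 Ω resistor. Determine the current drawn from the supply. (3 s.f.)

I_supply ≈ 2.27 A

After T1: V = 415.00 × 1002/2304 = 180.48 V.
After T2: V = 180.48 × 1266/2448 = 93.337 V.
After T3: V = 93.337 × 654/281 = 217.23 V.
I_load = 217.23/50.0 = 4.3447 A, so P_out = 217.23 × 4.3447 = 943.81 W.
All ideal ⇒ P_in = P_out, so I_supply = 943.81/415 = 2.27 A.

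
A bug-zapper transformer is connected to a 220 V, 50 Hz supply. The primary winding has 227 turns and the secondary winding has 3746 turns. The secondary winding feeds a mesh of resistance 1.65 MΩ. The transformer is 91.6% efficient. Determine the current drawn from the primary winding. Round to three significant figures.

I_p ≈ 0.0396 A

V_s = 220 × 3746/227 = 3630.5 V.
I_s = V_s/R = 3630.5/(1.65×10^6) = 0.0022003 A.
P_out = V_s I_s = 3630.5 × 0.0022003 = 7.9881 W.
P_in = P_out/η = 7.9881/0.916 = 8.7207 W.
I_p = P_in/V_p = 8.7207/220 = 0.0396 A.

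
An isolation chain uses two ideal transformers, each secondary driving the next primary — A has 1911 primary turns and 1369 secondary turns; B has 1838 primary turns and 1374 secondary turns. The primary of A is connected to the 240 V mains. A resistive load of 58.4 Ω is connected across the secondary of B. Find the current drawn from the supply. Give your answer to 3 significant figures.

After A: V = 240.00 × 1369/1911 = 171.93 V.
After B: V = 171.93 × 1374/1838 = 128.53 V.
I_load = 128.53/58.4 = 2.2008 A, so P_out = 128.53 × 2.2008 = 282.86 W.
All ideal ⇒ P_in = P_out, so I_supply = 282.86/240 = 1.18 A.

I_supply ≈ 1.18 A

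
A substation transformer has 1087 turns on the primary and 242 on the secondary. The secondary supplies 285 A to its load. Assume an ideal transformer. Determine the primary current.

For an ideal transformer I_p/I_s = N_s/N_p, so I_p = 285 × 242/1087 = 63.4 A.

I_p ≈ 63.4 A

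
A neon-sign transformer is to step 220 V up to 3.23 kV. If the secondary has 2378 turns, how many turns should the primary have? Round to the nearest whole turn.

N_p = 162 turns

N_p/N_s = V_p/V_s, so N_p = 2378 × 220/3230 = 162.0 ≈ 162 turns.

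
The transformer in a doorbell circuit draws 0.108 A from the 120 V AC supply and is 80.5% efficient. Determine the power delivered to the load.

P_in = V_p I_p = 120 × 0.108 = 12.960 W.
P_out = η P_in = 0.805 × 12.960 = 10.4 W.

P_out ≈ 10.4 W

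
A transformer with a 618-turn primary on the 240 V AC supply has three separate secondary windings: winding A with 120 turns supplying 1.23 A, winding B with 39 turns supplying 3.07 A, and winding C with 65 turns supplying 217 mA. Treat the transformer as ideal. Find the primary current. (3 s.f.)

V_A = 240 × 120/618 = 46.602 V; V_B = 240 × 39/618 = 15.146 V; V_C = 240 × 65/618 = 25.243 V.
P_out = V_A I_A + V_B I_B + V_C I_C = 46.602×1.23 + 15.146×3.07 + 25.243×0.217 = 57.320 + 46.497 + 5.4777 = 109.30 W.
Ideal ⇒ P_in = P_out, so I_p = P_out/V_p = 109.30/240 = 0.455 A.

I_p ≈ 0.455 A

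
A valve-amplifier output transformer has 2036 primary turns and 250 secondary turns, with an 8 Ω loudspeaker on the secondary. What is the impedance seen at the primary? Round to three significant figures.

Z_p ≈ 531 Ω

Z_p = (N_p/N_s)² × Z_s = (2036/250)² × 8 = 531 Ω.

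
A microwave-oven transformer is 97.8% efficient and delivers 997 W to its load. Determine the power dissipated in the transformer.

P_loss ≈ 22.4 W

P_in = P_out/η = 997/0.978 = 1019.43 W.
P_loss = P_in − P_out = 1019.43 − 997 = 22.4 W.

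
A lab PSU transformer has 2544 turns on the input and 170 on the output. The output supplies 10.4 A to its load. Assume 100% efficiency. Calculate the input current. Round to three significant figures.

I_in ≈ 0.695 A

For an ideal transformer I_in/I_out = N_out/N_in, so I_in = 10.4 × 170/2544 = 0.695 A.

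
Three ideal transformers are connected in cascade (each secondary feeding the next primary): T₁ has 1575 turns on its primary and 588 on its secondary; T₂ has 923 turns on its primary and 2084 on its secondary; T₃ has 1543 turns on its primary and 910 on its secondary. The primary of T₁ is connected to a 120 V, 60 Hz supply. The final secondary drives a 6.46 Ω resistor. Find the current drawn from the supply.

I_supply ≈ 4.59 A

After T₁: V = 120.00 × 588/1575 = 44.800 V.
After T₂: V = 44.800 × 2084/923 = 101.15 V.
After T₃: V = 101.15 × 910/1543 = 59.655 V.
I_load = 59.655/6.46 = 9.2346 A, so P_out = 59.655 × 9.2346 = 550.89 W.
All ideal ⇒ P_in = P_out, so I_supply = 550.89/120 = 4.59 A.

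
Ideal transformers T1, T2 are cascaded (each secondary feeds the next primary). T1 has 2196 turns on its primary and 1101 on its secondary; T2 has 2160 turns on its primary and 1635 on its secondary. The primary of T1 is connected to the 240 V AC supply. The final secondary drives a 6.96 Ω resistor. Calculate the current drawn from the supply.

I_supply ≈ 4.97 A

Secondary of T1: V = 240.00 × 1101/2196 = 120.33 V.
Secondary of T2: V = 120.33 × 1635/2160 = 91.082 V.
I_load = 91.082/6.96 = 13.086 A, so P_out = 91.082 × 13.086 = 1191.9 W.
All ideal ⇒ P_in = P_out, so I_supply = 1191.9/240 = 4.97 A.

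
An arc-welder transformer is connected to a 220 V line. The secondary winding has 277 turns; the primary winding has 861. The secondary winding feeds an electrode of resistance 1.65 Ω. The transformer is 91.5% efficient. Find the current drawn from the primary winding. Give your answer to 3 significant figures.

V_s = 220 × 277/861 = 70.778 V.
I_s = V_s/R = 70.778/1.65 = 42.896 A.
P_out = V_s I_s = 70.778 × 42.896 = 3036.1 W.
P_in = P_out/η = 3036.1/0.915 = 3318.1 W.
I_p = P_in/V_p = 3318.1/220 = 15.1 A.

I_p ≈ 15.1 A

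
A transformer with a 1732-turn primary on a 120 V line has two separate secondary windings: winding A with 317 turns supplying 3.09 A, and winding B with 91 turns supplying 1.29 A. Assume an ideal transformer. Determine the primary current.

I_p ≈ 0.633 A

V_A = 120 × 317/1732 = 21.963 V; V_B = 120 × 91/1732 = 6.3048 V.
P_out = V_A I_A + V_B I_B = 21.963×3.09 + 6.3048×1.29 = 67.866 + 8.1333 = 75.999 W.
Ideal ⇒ P_in = P_out, so I_p = P_out/V_p = 75.999/120 = 0.633 A.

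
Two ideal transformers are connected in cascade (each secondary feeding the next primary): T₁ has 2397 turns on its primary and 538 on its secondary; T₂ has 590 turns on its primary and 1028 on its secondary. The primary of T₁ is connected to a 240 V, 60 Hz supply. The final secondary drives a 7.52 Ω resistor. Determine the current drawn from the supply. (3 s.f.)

After T₁: V = 240.00 × 538/2397 = 53.867 V.
After T₂: V = 53.867 × 1028/590 = 93.857 V.
I_load = 93.857/7.52 = 12.481 A, so P_out = 93.857 × 12.481 = 1171.4 W.
All ideal ⇒ P_in = P_out, so I_supply = 1171.4/240 = 4.88 A.

I_supply ≈ 4.88 A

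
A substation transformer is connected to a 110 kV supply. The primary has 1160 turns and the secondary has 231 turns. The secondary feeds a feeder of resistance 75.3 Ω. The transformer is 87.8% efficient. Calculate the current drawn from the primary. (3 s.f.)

V_s = 110000 × 231/1160 = 21905 V.
I_s = V_s/R = 21905/75.3 = 290.91 A.
P_out = V_s I_s = 21905 × 290.91 = 6.3723×10^6 W.
P_in = P_out/η = 6.3723×10^6/0.878 = 7.2578×10^6 W.
I_p = P_in/V_p = 7.2578×10^6/110000 = 66.0 A.

I_p ≈ 66.0 A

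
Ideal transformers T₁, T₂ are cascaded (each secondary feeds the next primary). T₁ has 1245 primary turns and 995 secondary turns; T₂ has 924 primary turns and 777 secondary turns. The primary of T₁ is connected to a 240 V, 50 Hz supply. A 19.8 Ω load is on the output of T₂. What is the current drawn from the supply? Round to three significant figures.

I_supply ≈ 5.47 A

Secondary of T₁: V = 240.00 × 995/1245 = 191.81 V.
Secondary of T₂: V = 191.81 × 777/924 = 161.29 V.
I_load = 161.29/19.8 = 8.1461 A, so P_out = 161.29 × 8.1461 = 1313.9 W.
All ideal ⇒ P_in = P_out, so I_supply = 1313.9/240 = 5.47 A.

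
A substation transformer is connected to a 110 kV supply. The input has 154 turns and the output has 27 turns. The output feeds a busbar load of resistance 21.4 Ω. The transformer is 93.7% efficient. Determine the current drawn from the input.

V_out = 110000 × 27/154 = 19286 V.
I_out = V_out/R = 19286/21.4 = 901.20 A.
P_out = V_out I_out = 19286 × 901.20 = 1.7380×10^7 W.
P_in = P_out/η = 1.7380×10^7/0.937 = 1.8549×10^7 W.
I_in = P_in/V_in = 1.8549×10^7/110000 = 169 A.

I_in ≈ 169 A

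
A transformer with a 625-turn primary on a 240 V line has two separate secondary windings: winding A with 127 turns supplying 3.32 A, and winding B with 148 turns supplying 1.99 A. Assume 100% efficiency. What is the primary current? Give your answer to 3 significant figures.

V_A = 240 × 127/625 = 48.768 V; V_B = 240 × 148/625 = 56.832 V.
P_out = V_A I_A + V_B I_B = 48.768×3.32 + 56.832×1.99 = 161.91 + 113.10 = 275.01 W.
Ideal ⇒ P_in = P_out, so I_p = P_out/V_p = 275.01/240 = 1.15 A.

I_p ≈ 1.15 A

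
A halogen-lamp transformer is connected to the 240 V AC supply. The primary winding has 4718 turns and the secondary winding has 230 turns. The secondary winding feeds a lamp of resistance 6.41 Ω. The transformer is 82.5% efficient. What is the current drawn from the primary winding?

I_p ≈ 0.108 A

V_s = 240 × 230/4718 = 11.700 V.
I_s = V_s/R = 11.700/6.41 = 1.8253 A.
P_out = V_s I_s = 11.700 × 1.8253 = 21.355 W.
P_in = P_out/η = 21.355/0.825 = 25.885 W.
I_p = P_in/V_p = 25.885/240 = 0.108 A.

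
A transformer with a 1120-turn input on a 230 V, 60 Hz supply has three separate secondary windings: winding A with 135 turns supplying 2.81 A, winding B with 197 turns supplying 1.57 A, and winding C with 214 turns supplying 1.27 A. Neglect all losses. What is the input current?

V_A = 230 × 135/1120 = 27.723 V; V_B = 230 × 197/1120 = 40.455 V; V_C = 230 × 214/1120 = 43.946 V.
P_out = V_A I_A + V_B I_B + V_C I_C = 27.723×2.81 + 40.455×1.57 + 43.946×1.27 = 77.902 + 63.515 + 55.812 = 197.23 W.
Ideal ⇒ P_in = P_out, so I_in = P_out/V_in = 197.23/230 = 0.858 A.

I_in ≈ 0.858 A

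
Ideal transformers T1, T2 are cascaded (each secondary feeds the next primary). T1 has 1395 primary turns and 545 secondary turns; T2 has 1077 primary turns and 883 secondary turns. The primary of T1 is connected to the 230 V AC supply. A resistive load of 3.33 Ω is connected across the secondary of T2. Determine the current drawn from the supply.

After T1: V = 230.00 × 545/1395 = 89.857 V.
After T2: V = 89.857 × 883/1077 = 73.671 V.
I_load = 73.671/3.33 = 22.123 A, so P_out = 73.671 × 22.123 = 1629.8 W.
All ideal ⇒ P_in = P_out, so I_supply = 1629.8/230 = 7.09 A.

I_supply ≈ 7.09 A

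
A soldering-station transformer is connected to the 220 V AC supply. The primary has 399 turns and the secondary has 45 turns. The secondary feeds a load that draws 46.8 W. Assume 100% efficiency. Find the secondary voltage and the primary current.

V_s ≈ 24.8 V, I_p ≈ 0.213 A

V_s = V_p × N_s/N_p = 220 × 45/399 = 24.812 V.
I_s = P/V_s = 46.8/24.812 = 1.8862 A.
I_p = I_s × N_s/N_p = 1.8862 × 45/399 = 0.213 A.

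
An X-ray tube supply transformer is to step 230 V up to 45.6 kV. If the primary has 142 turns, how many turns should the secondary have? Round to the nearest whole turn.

N_s = 28153 turns

N_s/N_p = V_s/V_p, so N_s = 142 × 45600/230 = 28153.0 ≈ 28153 turns.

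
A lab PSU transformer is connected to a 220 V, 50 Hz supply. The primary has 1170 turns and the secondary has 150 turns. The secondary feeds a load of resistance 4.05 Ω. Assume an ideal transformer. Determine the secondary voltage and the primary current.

V_s = V_p × N_s/N_p = 220 × 150/1170 = 28.205 V.
I_s = V_s/R = 28.205/4.05 = 6.9642 A.
I_p = I_s × N_s/N_p = 6.9642 × 150/1170 = 0.893 A.

V_s ≈ 28.2 V, I_p ≈ 0.893 A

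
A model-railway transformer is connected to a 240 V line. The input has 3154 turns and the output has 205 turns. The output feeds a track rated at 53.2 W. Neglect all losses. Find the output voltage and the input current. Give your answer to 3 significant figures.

V_out ≈ 15.6 V, I_in ≈ 0.222 A

V_out = V_in × N_out/N_in = 240 × 205/3154 = 15.599 V.
I_out = P/V_out = 53.2/15.599 = 3.4104 A.
I_in = I_out × N_out/N_in = 3.4104 × 205/3154 = 0.222 A.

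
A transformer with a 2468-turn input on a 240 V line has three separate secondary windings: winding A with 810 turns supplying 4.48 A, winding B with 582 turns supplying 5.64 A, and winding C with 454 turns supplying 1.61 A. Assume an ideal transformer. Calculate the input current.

I_in ≈ 3.10 A

V_A = 240 × 810/2468 = 78.768 V; V_B = 240 × 582/2468 = 56.596 V; V_C = 240 × 454/2468 = 44.149 V.
P_out = V_A I_A + V_B I_B + V_C I_C = 78.768×4.48 + 56.596×5.64 + 44.149×1.61 = 352.88 + 319.20 + 71.080 = 743.17 W.
Ideal ⇒ P_in = P_out, so I_in = P_out/V_in = 743.17/240 = 3.10 A.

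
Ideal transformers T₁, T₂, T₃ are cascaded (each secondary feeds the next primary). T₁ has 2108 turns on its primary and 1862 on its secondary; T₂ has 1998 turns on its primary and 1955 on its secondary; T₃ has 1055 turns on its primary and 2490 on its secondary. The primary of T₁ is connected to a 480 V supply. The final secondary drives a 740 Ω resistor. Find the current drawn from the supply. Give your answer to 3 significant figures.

I_supply ≈ 2.70 A

After T₁: V = 480.00 × 1862/2108 = 423.98 V.
After T₂: V = 423.98 × 1955/1998 = 414.86 V.
After T₃: V = 414.86 × 2490/1055 = 979.15 V.
I_load = 979.15/740 = 1.3232 A, so P_out = 979.15 × 1.3232 = 1295.6 W.
All ideal ⇒ P_in = P_out, so I_supply = 1295.6/480 = 2.70 A.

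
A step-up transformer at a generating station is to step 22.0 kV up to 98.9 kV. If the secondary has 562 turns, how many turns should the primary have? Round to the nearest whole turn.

N_p/N_s = V_p/V_s, so N_p = 562 × 22000/98900 = 125.0 ≈ 125 turns.

N_p = 125 turns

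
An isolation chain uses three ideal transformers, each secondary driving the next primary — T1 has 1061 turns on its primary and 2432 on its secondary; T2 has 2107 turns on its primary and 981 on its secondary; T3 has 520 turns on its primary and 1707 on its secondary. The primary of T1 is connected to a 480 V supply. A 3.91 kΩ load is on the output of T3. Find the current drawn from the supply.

I_supply ≈ 1.51 A

Secondary of T1: V = 480.00 × 2432/1061 = 1100.2 V.
Secondary of T2: V = 1100.2 × 981/2107 = 512.26 V.
Secondary of T3: V = 512.26 × 1707/520 = 1681.6 V.
I_load = 1681.6/3910 = 0.43008 A, so P_out = 1681.6 × 0.43008 = 723.22 W.
All ideal ⇒ P_in = P_out, so I_supply = 723.22/480 = 1.51 A.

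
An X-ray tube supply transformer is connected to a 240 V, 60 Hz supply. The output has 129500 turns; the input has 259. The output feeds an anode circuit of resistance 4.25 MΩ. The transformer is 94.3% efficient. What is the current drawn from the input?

I_in ≈ 15.0 A

V_out = 240 × 129500/259 = 120000 V.
I_out = V_out/R = 120000/(4.25×10^6) = 0.028235 A.
P_out = V_out I_out = 120000 × 0.028235 = 3388.2 W.
P_in = P_out/η = 3388.2/0.943 = 3593.0 W.
I_in = P_in/V_in = 3593.0/240 = 15.0 A.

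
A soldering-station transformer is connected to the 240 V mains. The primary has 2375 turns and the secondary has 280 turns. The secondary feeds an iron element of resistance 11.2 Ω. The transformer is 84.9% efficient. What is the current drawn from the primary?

I_p ≈ 0.351 A

V_s = 240 × 280/2375 = 28.295 V.
I_s = V_s/R = 28.295/11.2 = 2.5263 A.
P_out = V_s I_s = 28.295 × 2.5263 = 71.481 W.
P_in = P_out/η = 71.481/0.849 = 84.195 W.
I_p = P_in/V_p = 84.195/240 = 0.351 A.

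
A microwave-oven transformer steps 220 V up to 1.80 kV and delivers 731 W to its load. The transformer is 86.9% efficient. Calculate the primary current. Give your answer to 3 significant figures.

P_in = P_out/η = 731/0.869 = 841.20 W.
I_p = P_in/V_p = 841.20/220 = 3.82 A.

I_p ≈ 3.82 A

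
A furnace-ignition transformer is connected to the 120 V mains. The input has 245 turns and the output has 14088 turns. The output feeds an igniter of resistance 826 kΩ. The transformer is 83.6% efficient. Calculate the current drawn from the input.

V_out = 120 × 14088/245 = 6900.2 V.
I_out = V_out/R = 6900.2/826000 = 0.0083538 A.
P_out = V_out I_out = 6900.2 × 0.0083538 = 57.643 W.
P_in = P_out/η = 57.643/0.836 = 68.951 W.
I_in = P_in/V_in = 68.951/120 = 0.575 A.

I_in ≈ 0.575 A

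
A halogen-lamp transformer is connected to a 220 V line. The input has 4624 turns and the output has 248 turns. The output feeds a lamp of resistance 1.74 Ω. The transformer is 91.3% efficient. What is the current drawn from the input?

I_in ≈ 0.398 A

V_out = 220 × 248/4624 = 11.799 V.
I_out = V_out/R = 11.799/1.74 = 6.7812 A.
P_out = V_out I_out = 11.799 × 6.7812 = 80.014 W.
P_in = P_out/η = 80.014/0.913 = 87.638 W.
I_in = P_in/V_in = 87.638/220 = 0.398 A.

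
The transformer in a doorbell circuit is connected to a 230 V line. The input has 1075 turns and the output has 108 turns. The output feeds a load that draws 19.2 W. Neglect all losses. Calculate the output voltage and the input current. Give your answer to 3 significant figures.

V_out ≈ 23.1 V, I_in ≈ 0.0835 A

V_out = V_in × N_out/N_in = 230 × 108/1075 = 23.107 V.
I_out = P/V_out = 19.2/23.107 = 0.83092 A.
I_in = I_out × N_out/N_in = 0.83092 × 108/1075 = 0.0835 A.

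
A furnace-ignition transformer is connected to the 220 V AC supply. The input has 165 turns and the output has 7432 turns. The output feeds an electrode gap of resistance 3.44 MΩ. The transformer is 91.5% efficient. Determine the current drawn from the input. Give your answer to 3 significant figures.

I_in ≈ 0.142 A

V_out = 220 × 7432/165 = 9909.3 V.
I_out = V_out/R = 9909.3/(3.44×10^6) = 0.0028806 A.
P_out = V_out I_out = 9909.3 × 0.0028806 = 28.545 W.
P_in = P_out/η = 28.545/0.915 = 31.197 W.
I_in = P_in/V_in = 31.197/220 = 0.142 A.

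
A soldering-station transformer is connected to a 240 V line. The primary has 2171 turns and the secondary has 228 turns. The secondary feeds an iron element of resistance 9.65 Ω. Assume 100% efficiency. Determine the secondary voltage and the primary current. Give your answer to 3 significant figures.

V_s = V_p × N_s/N_p = 240 × 228/2171 = 25.205 V.
I_s = V_s/R = 25.205/9.65 = 2.6119 A.
I_p = I_s × N_s/N_p = 2.6119 × 228/2171 = 0.274 A.

V_s ≈ 25.2 V, I_p ≈ 0.274 A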